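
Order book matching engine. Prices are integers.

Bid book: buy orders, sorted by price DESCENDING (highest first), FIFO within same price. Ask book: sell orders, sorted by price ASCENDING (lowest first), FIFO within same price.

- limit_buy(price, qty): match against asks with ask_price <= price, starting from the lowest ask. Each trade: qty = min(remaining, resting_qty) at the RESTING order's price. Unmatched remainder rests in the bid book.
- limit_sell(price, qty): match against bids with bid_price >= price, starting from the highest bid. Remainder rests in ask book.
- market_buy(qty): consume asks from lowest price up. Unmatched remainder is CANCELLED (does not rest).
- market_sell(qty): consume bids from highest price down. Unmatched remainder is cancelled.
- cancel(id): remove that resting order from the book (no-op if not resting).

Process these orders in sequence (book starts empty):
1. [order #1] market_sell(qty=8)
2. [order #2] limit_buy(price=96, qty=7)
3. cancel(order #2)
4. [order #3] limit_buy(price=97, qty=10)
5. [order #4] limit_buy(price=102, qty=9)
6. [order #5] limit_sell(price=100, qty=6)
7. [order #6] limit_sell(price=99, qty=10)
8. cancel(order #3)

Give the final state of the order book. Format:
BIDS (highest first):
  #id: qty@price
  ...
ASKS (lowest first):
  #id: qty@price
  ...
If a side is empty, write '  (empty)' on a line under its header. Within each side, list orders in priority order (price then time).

Answer: BIDS (highest first):
  (empty)
ASKS (lowest first):
  #6: 7@99

Derivation:
After op 1 [order #1] market_sell(qty=8): fills=none; bids=[-] asks=[-]
After op 2 [order #2] limit_buy(price=96, qty=7): fills=none; bids=[#2:7@96] asks=[-]
After op 3 cancel(order #2): fills=none; bids=[-] asks=[-]
After op 4 [order #3] limit_buy(price=97, qty=10): fills=none; bids=[#3:10@97] asks=[-]
After op 5 [order #4] limit_buy(price=102, qty=9): fills=none; bids=[#4:9@102 #3:10@97] asks=[-]
After op 6 [order #5] limit_sell(price=100, qty=6): fills=#4x#5:6@102; bids=[#4:3@102 #3:10@97] asks=[-]
After op 7 [order #6] limit_sell(price=99, qty=10): fills=#4x#6:3@102; bids=[#3:10@97] asks=[#6:7@99]
After op 8 cancel(order #3): fills=none; bids=[-] asks=[#6:7@99]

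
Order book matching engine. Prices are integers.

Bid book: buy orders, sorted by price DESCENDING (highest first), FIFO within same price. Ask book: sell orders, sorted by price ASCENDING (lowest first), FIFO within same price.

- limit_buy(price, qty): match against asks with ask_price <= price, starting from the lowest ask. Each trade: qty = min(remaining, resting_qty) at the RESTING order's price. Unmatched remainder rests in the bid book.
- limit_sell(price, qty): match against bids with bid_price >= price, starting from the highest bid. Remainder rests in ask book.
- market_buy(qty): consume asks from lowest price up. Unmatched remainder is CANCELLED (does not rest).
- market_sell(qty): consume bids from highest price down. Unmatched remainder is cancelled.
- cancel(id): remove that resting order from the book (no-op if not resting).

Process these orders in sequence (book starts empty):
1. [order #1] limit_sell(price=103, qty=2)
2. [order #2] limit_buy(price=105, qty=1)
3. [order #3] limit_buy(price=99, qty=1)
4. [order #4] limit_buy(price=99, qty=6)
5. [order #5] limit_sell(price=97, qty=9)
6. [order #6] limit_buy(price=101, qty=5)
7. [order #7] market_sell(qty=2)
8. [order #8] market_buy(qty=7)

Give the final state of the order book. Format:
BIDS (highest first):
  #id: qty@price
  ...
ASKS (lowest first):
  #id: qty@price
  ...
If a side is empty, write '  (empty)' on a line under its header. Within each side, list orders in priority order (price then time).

After op 1 [order #1] limit_sell(price=103, qty=2): fills=none; bids=[-] asks=[#1:2@103]
After op 2 [order #2] limit_buy(price=105, qty=1): fills=#2x#1:1@103; bids=[-] asks=[#1:1@103]
After op 3 [order #3] limit_buy(price=99, qty=1): fills=none; bids=[#3:1@99] asks=[#1:1@103]
After op 4 [order #4] limit_buy(price=99, qty=6): fills=none; bids=[#3:1@99 #4:6@99] asks=[#1:1@103]
After op 5 [order #5] limit_sell(price=97, qty=9): fills=#3x#5:1@99 #4x#5:6@99; bids=[-] asks=[#5:2@97 #1:1@103]
After op 6 [order #6] limit_buy(price=101, qty=5): fills=#6x#5:2@97; bids=[#6:3@101] asks=[#1:1@103]
After op 7 [order #7] market_sell(qty=2): fills=#6x#7:2@101; bids=[#6:1@101] asks=[#1:1@103]
After op 8 [order #8] market_buy(qty=7): fills=#8x#1:1@103; bids=[#6:1@101] asks=[-]

Answer: BIDS (highest first):
  #6: 1@101
ASKS (lowest first):
  (empty)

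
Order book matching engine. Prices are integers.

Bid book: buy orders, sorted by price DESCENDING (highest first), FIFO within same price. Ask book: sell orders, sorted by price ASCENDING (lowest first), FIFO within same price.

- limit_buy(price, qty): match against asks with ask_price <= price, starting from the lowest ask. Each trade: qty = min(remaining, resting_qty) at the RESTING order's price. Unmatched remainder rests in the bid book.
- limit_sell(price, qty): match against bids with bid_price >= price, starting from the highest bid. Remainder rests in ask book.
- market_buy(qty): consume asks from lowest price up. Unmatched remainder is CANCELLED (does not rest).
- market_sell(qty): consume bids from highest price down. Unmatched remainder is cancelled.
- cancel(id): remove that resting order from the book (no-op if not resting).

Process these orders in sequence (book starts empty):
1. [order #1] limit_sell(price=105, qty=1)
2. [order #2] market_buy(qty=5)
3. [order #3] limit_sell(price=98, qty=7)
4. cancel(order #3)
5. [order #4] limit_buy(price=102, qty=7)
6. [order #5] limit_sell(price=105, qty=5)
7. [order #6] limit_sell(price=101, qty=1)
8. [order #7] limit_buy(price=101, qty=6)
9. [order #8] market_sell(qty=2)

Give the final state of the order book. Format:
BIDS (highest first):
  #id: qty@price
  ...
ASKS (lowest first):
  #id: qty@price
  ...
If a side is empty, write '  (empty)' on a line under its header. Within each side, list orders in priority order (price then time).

Answer: BIDS (highest first):
  #4: 4@102
  #7: 6@101
ASKS (lowest first):
  #5: 5@105

Derivation:
After op 1 [order #1] limit_sell(price=105, qty=1): fills=none; bids=[-] asks=[#1:1@105]
After op 2 [order #2] market_buy(qty=5): fills=#2x#1:1@105; bids=[-] asks=[-]
After op 3 [order #3] limit_sell(price=98, qty=7): fills=none; bids=[-] asks=[#3:7@98]
After op 4 cancel(order #3): fills=none; bids=[-] asks=[-]
After op 5 [order #4] limit_buy(price=102, qty=7): fills=none; bids=[#4:7@102] asks=[-]
After op 6 [order #5] limit_sell(price=105, qty=5): fills=none; bids=[#4:7@102] asks=[#5:5@105]
After op 7 [order #6] limit_sell(price=101, qty=1): fills=#4x#6:1@102; bids=[#4:6@102] asks=[#5:5@105]
After op 8 [order #7] limit_buy(price=101, qty=6): fills=none; bids=[#4:6@102 #7:6@101] asks=[#5:5@105]
After op 9 [order #8] market_sell(qty=2): fills=#4x#8:2@102; bids=[#4:4@102 #7:6@101] asks=[#5:5@105]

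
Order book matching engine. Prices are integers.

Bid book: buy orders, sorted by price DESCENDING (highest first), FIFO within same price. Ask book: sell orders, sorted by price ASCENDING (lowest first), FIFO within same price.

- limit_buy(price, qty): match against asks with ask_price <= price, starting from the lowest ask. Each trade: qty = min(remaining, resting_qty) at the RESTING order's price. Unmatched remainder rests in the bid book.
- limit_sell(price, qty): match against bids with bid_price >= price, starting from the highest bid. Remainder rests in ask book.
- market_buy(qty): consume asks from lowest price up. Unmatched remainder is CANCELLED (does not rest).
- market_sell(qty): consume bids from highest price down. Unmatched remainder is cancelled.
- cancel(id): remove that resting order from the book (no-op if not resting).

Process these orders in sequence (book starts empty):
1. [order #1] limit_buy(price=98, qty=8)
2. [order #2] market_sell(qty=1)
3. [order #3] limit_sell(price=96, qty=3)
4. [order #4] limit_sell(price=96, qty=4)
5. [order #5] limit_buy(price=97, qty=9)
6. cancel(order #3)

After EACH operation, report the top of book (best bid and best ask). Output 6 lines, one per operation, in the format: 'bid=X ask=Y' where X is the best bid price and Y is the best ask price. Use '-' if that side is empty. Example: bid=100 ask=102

After op 1 [order #1] limit_buy(price=98, qty=8): fills=none; bids=[#1:8@98] asks=[-]
After op 2 [order #2] market_sell(qty=1): fills=#1x#2:1@98; bids=[#1:7@98] asks=[-]
After op 3 [order #3] limit_sell(price=96, qty=3): fills=#1x#3:3@98; bids=[#1:4@98] asks=[-]
After op 4 [order #4] limit_sell(price=96, qty=4): fills=#1x#4:4@98; bids=[-] asks=[-]
After op 5 [order #5] limit_buy(price=97, qty=9): fills=none; bids=[#5:9@97] asks=[-]
After op 6 cancel(order #3): fills=none; bids=[#5:9@97] asks=[-]

Answer: bid=98 ask=-
bid=98 ask=-
bid=98 ask=-
bid=- ask=-
bid=97 ask=-
bid=97 ask=-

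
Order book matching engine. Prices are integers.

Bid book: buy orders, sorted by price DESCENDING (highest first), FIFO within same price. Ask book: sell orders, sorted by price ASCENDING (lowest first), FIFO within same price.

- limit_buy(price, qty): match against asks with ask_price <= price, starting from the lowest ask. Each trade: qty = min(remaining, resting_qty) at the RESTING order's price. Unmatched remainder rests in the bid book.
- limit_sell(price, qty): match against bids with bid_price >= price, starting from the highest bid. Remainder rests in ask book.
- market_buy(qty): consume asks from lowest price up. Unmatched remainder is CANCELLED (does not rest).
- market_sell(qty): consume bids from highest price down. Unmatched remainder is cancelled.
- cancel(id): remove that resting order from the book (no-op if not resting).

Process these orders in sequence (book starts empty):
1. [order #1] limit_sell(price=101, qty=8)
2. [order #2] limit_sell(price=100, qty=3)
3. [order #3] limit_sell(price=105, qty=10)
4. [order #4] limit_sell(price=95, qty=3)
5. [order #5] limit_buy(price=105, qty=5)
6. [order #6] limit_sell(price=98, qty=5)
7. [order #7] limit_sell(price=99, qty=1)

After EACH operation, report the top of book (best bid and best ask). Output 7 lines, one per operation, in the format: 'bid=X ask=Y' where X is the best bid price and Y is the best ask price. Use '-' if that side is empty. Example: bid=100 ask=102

Answer: bid=- ask=101
bid=- ask=100
bid=- ask=100
bid=- ask=95
bid=- ask=100
bid=- ask=98
bid=- ask=98

Derivation:
After op 1 [order #1] limit_sell(price=101, qty=8): fills=none; bids=[-] asks=[#1:8@101]
After op 2 [order #2] limit_sell(price=100, qty=3): fills=none; bids=[-] asks=[#2:3@100 #1:8@101]
After op 3 [order #3] limit_sell(price=105, qty=10): fills=none; bids=[-] asks=[#2:3@100 #1:8@101 #3:10@105]
After op 4 [order #4] limit_sell(price=95, qty=3): fills=none; bids=[-] asks=[#4:3@95 #2:3@100 #1:8@101 #3:10@105]
After op 5 [order #5] limit_buy(price=105, qty=5): fills=#5x#4:3@95 #5x#2:2@100; bids=[-] asks=[#2:1@100 #1:8@101 #3:10@105]
After op 6 [order #6] limit_sell(price=98, qty=5): fills=none; bids=[-] asks=[#6:5@98 #2:1@100 #1:8@101 #3:10@105]
After op 7 [order #7] limit_sell(price=99, qty=1): fills=none; bids=[-] asks=[#6:5@98 #7:1@99 #2:1@100 #1:8@101 #3:10@105]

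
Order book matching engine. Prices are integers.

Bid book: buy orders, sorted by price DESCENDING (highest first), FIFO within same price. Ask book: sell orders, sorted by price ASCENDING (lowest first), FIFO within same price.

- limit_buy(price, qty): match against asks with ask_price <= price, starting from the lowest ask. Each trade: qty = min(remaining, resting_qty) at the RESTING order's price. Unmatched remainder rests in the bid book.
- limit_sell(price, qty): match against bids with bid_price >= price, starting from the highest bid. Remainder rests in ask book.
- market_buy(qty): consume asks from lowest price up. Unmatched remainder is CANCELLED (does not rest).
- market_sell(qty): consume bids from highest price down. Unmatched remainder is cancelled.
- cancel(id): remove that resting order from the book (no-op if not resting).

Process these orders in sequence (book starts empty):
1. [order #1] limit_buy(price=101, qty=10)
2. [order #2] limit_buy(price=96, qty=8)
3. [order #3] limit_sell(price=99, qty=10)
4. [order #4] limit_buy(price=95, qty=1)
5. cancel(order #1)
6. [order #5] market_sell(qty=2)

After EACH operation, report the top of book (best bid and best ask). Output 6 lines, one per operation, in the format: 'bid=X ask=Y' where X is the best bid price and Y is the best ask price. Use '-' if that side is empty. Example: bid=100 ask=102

After op 1 [order #1] limit_buy(price=101, qty=10): fills=none; bids=[#1:10@101] asks=[-]
After op 2 [order #2] limit_buy(price=96, qty=8): fills=none; bids=[#1:10@101 #2:8@96] asks=[-]
After op 3 [order #3] limit_sell(price=99, qty=10): fills=#1x#3:10@101; bids=[#2:8@96] asks=[-]
After op 4 [order #4] limit_buy(price=95, qty=1): fills=none; bids=[#2:8@96 #4:1@95] asks=[-]
After op 5 cancel(order #1): fills=none; bids=[#2:8@96 #4:1@95] asks=[-]
After op 6 [order #5] market_sell(qty=2): fills=#2x#5:2@96; bids=[#2:6@96 #4:1@95] asks=[-]

Answer: bid=101 ask=-
bid=101 ask=-
bid=96 ask=-
bid=96 ask=-
bid=96 ask=-
bid=96 ask=-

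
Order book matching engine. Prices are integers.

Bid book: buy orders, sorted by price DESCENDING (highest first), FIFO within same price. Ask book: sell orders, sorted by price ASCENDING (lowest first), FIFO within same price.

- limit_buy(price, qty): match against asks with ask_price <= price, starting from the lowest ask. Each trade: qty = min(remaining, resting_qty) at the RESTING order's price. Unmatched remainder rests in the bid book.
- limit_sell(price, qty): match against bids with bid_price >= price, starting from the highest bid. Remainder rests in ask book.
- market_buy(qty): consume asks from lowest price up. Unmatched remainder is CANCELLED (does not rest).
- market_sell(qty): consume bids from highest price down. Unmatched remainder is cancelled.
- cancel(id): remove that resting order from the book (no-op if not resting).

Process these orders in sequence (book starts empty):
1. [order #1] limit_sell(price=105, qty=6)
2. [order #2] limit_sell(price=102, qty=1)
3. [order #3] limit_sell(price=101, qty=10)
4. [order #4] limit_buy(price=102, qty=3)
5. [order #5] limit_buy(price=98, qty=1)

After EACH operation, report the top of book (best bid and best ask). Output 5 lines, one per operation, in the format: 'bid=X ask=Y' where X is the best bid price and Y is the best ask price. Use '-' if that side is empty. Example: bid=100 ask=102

Answer: bid=- ask=105
bid=- ask=102
bid=- ask=101
bid=- ask=101
bid=98 ask=101

Derivation:
After op 1 [order #1] limit_sell(price=105, qty=6): fills=none; bids=[-] asks=[#1:6@105]
After op 2 [order #2] limit_sell(price=102, qty=1): fills=none; bids=[-] asks=[#2:1@102 #1:6@105]
After op 3 [order #3] limit_sell(price=101, qty=10): fills=none; bids=[-] asks=[#3:10@101 #2:1@102 #1:6@105]
After op 4 [order #4] limit_buy(price=102, qty=3): fills=#4x#3:3@101; bids=[-] asks=[#3:7@101 #2:1@102 #1:6@105]
After op 5 [order #5] limit_buy(price=98, qty=1): fills=none; bids=[#5:1@98] asks=[#3:7@101 #2:1@102 #1:6@105]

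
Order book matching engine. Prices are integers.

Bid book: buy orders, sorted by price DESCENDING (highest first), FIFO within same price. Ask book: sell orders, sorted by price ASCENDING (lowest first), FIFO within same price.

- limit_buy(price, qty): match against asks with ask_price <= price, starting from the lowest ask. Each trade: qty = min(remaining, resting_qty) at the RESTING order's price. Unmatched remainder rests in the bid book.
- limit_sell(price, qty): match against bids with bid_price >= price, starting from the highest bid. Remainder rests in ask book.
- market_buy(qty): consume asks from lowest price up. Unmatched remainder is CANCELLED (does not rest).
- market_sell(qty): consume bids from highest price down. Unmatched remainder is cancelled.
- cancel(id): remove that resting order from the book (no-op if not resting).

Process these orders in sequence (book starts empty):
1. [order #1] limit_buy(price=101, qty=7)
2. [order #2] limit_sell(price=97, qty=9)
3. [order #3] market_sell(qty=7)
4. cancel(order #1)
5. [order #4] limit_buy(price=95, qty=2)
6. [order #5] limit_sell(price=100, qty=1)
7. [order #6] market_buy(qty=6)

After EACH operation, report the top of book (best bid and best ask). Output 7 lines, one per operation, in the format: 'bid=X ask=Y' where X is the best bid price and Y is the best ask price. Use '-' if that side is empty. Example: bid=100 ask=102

After op 1 [order #1] limit_buy(price=101, qty=7): fills=none; bids=[#1:7@101] asks=[-]
After op 2 [order #2] limit_sell(price=97, qty=9): fills=#1x#2:7@101; bids=[-] asks=[#2:2@97]
After op 3 [order #3] market_sell(qty=7): fills=none; bids=[-] asks=[#2:2@97]
After op 4 cancel(order #1): fills=none; bids=[-] asks=[#2:2@97]
After op 5 [order #4] limit_buy(price=95, qty=2): fills=none; bids=[#4:2@95] asks=[#2:2@97]
After op 6 [order #5] limit_sell(price=100, qty=1): fills=none; bids=[#4:2@95] asks=[#2:2@97 #5:1@100]
After op 7 [order #6] market_buy(qty=6): fills=#6x#2:2@97 #6x#5:1@100; bids=[#4:2@95] asks=[-]

Answer: bid=101 ask=-
bid=- ask=97
bid=- ask=97
bid=- ask=97
bid=95 ask=97
bid=95 ask=97
bid=95 ask=-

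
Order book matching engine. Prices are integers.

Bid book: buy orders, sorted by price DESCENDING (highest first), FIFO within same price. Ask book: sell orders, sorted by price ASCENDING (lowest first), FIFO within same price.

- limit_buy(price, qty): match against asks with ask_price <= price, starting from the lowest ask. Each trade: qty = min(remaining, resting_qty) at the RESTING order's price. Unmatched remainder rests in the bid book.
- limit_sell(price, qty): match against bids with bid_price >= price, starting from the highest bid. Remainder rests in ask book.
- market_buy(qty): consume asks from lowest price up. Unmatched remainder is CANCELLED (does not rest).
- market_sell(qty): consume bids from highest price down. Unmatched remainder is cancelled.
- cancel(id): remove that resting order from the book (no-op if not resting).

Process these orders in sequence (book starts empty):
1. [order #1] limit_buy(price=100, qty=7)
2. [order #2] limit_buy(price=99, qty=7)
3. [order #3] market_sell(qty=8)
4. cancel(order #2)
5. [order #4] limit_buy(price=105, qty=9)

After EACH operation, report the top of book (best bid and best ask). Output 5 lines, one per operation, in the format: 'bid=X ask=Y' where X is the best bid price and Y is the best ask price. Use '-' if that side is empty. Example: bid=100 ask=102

After op 1 [order #1] limit_buy(price=100, qty=7): fills=none; bids=[#1:7@100] asks=[-]
After op 2 [order #2] limit_buy(price=99, qty=7): fills=none; bids=[#1:7@100 #2:7@99] asks=[-]
After op 3 [order #3] market_sell(qty=8): fills=#1x#3:7@100 #2x#3:1@99; bids=[#2:6@99] asks=[-]
After op 4 cancel(order #2): fills=none; bids=[-] asks=[-]
After op 5 [order #4] limit_buy(price=105, qty=9): fills=none; bids=[#4:9@105] asks=[-]

Answer: bid=100 ask=-
bid=100 ask=-
bid=99 ask=-
bid=- ask=-
bid=105 ask=-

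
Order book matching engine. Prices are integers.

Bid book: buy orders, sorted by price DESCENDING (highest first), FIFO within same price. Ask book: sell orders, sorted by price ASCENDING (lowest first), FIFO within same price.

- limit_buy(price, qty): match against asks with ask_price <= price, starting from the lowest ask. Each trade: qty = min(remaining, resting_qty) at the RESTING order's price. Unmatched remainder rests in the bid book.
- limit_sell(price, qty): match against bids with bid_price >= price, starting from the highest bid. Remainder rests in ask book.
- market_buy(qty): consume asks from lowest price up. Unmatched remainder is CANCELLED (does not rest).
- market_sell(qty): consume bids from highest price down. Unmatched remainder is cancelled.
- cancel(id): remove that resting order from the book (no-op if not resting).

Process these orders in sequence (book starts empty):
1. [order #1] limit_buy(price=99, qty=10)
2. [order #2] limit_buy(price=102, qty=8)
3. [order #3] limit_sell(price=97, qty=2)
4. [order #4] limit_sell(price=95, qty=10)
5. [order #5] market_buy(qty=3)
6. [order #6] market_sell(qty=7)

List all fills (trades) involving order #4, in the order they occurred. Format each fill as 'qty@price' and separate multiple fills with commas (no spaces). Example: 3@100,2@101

After op 1 [order #1] limit_buy(price=99, qty=10): fills=none; bids=[#1:10@99] asks=[-]
After op 2 [order #2] limit_buy(price=102, qty=8): fills=none; bids=[#2:8@102 #1:10@99] asks=[-]
After op 3 [order #3] limit_sell(price=97, qty=2): fills=#2x#3:2@102; bids=[#2:6@102 #1:10@99] asks=[-]
After op 4 [order #4] limit_sell(price=95, qty=10): fills=#2x#4:6@102 #1x#4:4@99; bids=[#1:6@99] asks=[-]
After op 5 [order #5] market_buy(qty=3): fills=none; bids=[#1:6@99] asks=[-]
After op 6 [order #6] market_sell(qty=7): fills=#1x#6:6@99; bids=[-] asks=[-]

Answer: 6@102,4@99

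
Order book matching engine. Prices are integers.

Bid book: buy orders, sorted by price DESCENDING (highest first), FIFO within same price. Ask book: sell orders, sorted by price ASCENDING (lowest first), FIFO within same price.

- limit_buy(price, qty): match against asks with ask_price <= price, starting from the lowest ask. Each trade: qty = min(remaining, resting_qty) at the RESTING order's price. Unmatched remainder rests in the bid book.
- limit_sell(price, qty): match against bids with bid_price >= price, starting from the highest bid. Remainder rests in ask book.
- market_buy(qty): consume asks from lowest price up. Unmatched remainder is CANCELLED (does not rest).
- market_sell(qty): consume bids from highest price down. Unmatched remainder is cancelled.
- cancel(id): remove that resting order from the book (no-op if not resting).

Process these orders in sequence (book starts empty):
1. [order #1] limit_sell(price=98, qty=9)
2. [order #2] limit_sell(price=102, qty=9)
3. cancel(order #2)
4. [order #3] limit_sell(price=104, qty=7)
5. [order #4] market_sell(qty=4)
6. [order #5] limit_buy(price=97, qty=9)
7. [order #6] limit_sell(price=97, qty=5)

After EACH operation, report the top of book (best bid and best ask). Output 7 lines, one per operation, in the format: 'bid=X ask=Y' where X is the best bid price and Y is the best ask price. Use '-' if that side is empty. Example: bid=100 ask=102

After op 1 [order #1] limit_sell(price=98, qty=9): fills=none; bids=[-] asks=[#1:9@98]
After op 2 [order #2] limit_sell(price=102, qty=9): fills=none; bids=[-] asks=[#1:9@98 #2:9@102]
After op 3 cancel(order #2): fills=none; bids=[-] asks=[#1:9@98]
After op 4 [order #3] limit_sell(price=104, qty=7): fills=none; bids=[-] asks=[#1:9@98 #3:7@104]
After op 5 [order #4] market_sell(qty=4): fills=none; bids=[-] asks=[#1:9@98 #3:7@104]
After op 6 [order #5] limit_buy(price=97, qty=9): fills=none; bids=[#5:9@97] asks=[#1:9@98 #3:7@104]
After op 7 [order #6] limit_sell(price=97, qty=5): fills=#5x#6:5@97; bids=[#5:4@97] asks=[#1:9@98 #3:7@104]

Answer: bid=- ask=98
bid=- ask=98
bid=- ask=98
bid=- ask=98
bid=- ask=98
bid=97 ask=98
bid=97 ask=98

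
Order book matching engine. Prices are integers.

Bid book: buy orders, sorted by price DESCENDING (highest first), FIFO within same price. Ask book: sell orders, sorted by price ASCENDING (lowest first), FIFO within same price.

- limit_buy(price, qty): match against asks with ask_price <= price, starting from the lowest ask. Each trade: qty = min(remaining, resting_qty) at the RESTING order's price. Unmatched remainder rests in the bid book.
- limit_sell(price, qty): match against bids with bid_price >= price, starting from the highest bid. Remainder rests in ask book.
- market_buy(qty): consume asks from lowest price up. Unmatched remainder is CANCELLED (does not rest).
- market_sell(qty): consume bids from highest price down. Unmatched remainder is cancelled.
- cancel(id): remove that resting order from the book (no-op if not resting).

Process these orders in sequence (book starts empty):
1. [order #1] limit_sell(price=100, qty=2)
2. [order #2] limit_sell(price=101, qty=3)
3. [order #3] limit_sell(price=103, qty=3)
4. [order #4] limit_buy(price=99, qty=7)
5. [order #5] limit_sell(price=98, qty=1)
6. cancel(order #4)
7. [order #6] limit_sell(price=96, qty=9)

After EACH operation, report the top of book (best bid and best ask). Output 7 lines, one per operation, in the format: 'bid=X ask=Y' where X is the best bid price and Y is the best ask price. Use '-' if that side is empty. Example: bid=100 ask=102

After op 1 [order #1] limit_sell(price=100, qty=2): fills=none; bids=[-] asks=[#1:2@100]
After op 2 [order #2] limit_sell(price=101, qty=3): fills=none; bids=[-] asks=[#1:2@100 #2:3@101]
After op 3 [order #3] limit_sell(price=103, qty=3): fills=none; bids=[-] asks=[#1:2@100 #2:3@101 #3:3@103]
After op 4 [order #4] limit_buy(price=99, qty=7): fills=none; bids=[#4:7@99] asks=[#1:2@100 #2:3@101 #3:3@103]
After op 5 [order #5] limit_sell(price=98, qty=1): fills=#4x#5:1@99; bids=[#4:6@99] asks=[#1:2@100 #2:3@101 #3:3@103]
After op 6 cancel(order #4): fills=none; bids=[-] asks=[#1:2@100 #2:3@101 #3:3@103]
After op 7 [order #6] limit_sell(price=96, qty=9): fills=none; bids=[-] asks=[#6:9@96 #1:2@100 #2:3@101 #3:3@103]

Answer: bid=- ask=100
bid=- ask=100
bid=- ask=100
bid=99 ask=100
bid=99 ask=100
bid=- ask=100
bid=- ask=96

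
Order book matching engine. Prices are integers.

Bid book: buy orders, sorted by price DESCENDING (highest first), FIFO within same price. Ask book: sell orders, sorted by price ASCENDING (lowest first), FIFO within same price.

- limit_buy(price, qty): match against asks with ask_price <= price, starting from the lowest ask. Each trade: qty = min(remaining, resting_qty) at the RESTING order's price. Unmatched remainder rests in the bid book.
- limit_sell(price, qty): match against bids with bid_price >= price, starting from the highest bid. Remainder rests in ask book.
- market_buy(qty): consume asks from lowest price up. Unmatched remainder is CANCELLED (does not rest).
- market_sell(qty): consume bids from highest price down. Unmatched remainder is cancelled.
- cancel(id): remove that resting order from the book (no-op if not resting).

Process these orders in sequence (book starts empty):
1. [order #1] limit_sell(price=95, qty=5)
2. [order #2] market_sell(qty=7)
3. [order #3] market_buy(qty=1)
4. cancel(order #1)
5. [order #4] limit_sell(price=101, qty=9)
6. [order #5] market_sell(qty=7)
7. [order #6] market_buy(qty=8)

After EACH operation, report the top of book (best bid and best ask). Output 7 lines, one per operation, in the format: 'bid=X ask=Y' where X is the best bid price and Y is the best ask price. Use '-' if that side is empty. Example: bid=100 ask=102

After op 1 [order #1] limit_sell(price=95, qty=5): fills=none; bids=[-] asks=[#1:5@95]
After op 2 [order #2] market_sell(qty=7): fills=none; bids=[-] asks=[#1:5@95]
After op 3 [order #3] market_buy(qty=1): fills=#3x#1:1@95; bids=[-] asks=[#1:4@95]
After op 4 cancel(order #1): fills=none; bids=[-] asks=[-]
After op 5 [order #4] limit_sell(price=101, qty=9): fills=none; bids=[-] asks=[#4:9@101]
After op 6 [order #5] market_sell(qty=7): fills=none; bids=[-] asks=[#4:9@101]
After op 7 [order #6] market_buy(qty=8): fills=#6x#4:8@101; bids=[-] asks=[#4:1@101]

Answer: bid=- ask=95
bid=- ask=95
bid=- ask=95
bid=- ask=-
bid=- ask=101
bid=- ask=101
bid=- ask=101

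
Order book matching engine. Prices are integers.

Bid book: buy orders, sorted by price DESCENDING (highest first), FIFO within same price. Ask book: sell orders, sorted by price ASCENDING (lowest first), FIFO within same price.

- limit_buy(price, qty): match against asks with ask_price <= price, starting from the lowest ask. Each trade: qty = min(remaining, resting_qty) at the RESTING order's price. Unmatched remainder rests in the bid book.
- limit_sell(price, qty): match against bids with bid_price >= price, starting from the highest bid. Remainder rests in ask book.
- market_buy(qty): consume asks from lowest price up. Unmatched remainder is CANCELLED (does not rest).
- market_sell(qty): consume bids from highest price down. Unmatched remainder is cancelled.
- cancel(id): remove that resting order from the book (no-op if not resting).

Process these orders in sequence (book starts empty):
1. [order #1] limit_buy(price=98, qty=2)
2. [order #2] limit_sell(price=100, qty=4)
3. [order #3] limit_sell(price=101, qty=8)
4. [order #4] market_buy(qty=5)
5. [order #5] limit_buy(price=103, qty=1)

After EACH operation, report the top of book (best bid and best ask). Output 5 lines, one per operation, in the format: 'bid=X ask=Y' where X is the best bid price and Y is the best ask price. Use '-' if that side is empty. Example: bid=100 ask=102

After op 1 [order #1] limit_buy(price=98, qty=2): fills=none; bids=[#1:2@98] asks=[-]
After op 2 [order #2] limit_sell(price=100, qty=4): fills=none; bids=[#1:2@98] asks=[#2:4@100]
After op 3 [order #3] limit_sell(price=101, qty=8): fills=none; bids=[#1:2@98] asks=[#2:4@100 #3:8@101]
After op 4 [order #4] market_buy(qty=5): fills=#4x#2:4@100 #4x#3:1@101; bids=[#1:2@98] asks=[#3:7@101]
After op 5 [order #5] limit_buy(price=103, qty=1): fills=#5x#3:1@101; bids=[#1:2@98] asks=[#3:6@101]

Answer: bid=98 ask=-
bid=98 ask=100
bid=98 ask=100
bid=98 ask=101
bid=98 ask=101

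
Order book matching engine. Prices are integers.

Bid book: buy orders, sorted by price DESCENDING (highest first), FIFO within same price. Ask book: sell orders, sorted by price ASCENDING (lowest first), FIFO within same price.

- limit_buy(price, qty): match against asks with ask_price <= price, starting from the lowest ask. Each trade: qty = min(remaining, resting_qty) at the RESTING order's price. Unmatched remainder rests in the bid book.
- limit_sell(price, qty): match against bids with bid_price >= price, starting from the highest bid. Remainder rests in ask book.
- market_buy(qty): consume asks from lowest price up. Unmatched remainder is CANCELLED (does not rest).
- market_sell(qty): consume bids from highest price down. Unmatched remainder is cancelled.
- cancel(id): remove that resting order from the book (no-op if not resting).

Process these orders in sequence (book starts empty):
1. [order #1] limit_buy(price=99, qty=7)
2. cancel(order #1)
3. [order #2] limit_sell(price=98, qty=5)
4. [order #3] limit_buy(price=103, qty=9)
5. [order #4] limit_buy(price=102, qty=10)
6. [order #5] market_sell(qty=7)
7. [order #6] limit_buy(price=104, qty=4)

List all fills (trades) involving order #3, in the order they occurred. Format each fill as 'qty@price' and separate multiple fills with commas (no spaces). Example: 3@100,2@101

After op 1 [order #1] limit_buy(price=99, qty=7): fills=none; bids=[#1:7@99] asks=[-]
After op 2 cancel(order #1): fills=none; bids=[-] asks=[-]
After op 3 [order #2] limit_sell(price=98, qty=5): fills=none; bids=[-] asks=[#2:5@98]
After op 4 [order #3] limit_buy(price=103, qty=9): fills=#3x#2:5@98; bids=[#3:4@103] asks=[-]
After op 5 [order #4] limit_buy(price=102, qty=10): fills=none; bids=[#3:4@103 #4:10@102] asks=[-]
After op 6 [order #5] market_sell(qty=7): fills=#3x#5:4@103 #4x#5:3@102; bids=[#4:7@102] asks=[-]
After op 7 [order #6] limit_buy(price=104, qty=4): fills=none; bids=[#6:4@104 #4:7@102] asks=[-]

Answer: 5@98,4@103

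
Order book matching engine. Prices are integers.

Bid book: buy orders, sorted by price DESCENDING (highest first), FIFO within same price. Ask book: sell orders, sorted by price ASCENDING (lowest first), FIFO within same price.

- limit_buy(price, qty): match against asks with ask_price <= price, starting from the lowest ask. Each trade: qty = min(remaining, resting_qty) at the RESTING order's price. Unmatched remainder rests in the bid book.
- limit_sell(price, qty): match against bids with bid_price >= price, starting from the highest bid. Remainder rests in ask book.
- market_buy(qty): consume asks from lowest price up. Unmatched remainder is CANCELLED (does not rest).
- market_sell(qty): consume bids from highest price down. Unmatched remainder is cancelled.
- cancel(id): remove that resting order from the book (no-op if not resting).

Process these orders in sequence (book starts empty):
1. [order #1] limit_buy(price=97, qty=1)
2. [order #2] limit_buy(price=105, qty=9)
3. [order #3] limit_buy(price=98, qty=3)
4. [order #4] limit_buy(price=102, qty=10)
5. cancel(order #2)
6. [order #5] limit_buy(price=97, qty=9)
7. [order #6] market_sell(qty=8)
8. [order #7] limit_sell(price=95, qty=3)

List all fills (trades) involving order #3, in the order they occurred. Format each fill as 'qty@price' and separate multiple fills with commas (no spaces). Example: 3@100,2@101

Answer: 1@98

Derivation:
After op 1 [order #1] limit_buy(price=97, qty=1): fills=none; bids=[#1:1@97] asks=[-]
After op 2 [order #2] limit_buy(price=105, qty=9): fills=none; bids=[#2:9@105 #1:1@97] asks=[-]
After op 3 [order #3] limit_buy(price=98, qty=3): fills=none; bids=[#2:9@105 #3:3@98 #1:1@97] asks=[-]
After op 4 [order #4] limit_buy(price=102, qty=10): fills=none; bids=[#2:9@105 #4:10@102 #3:3@98 #1:1@97] asks=[-]
After op 5 cancel(order #2): fills=none; bids=[#4:10@102 #3:3@98 #1:1@97] asks=[-]
After op 6 [order #5] limit_buy(price=97, qty=9): fills=none; bids=[#4:10@102 #3:3@98 #1:1@97 #5:9@97] asks=[-]
After op 7 [order #6] market_sell(qty=8): fills=#4x#6:8@102; bids=[#4:2@102 #3:3@98 #1:1@97 #5:9@97] asks=[-]
After op 8 [order #7] limit_sell(price=95, qty=3): fills=#4x#7:2@102 #3x#7:1@98; bids=[#3:2@98 #1:1@97 #5:9@97] asks=[-]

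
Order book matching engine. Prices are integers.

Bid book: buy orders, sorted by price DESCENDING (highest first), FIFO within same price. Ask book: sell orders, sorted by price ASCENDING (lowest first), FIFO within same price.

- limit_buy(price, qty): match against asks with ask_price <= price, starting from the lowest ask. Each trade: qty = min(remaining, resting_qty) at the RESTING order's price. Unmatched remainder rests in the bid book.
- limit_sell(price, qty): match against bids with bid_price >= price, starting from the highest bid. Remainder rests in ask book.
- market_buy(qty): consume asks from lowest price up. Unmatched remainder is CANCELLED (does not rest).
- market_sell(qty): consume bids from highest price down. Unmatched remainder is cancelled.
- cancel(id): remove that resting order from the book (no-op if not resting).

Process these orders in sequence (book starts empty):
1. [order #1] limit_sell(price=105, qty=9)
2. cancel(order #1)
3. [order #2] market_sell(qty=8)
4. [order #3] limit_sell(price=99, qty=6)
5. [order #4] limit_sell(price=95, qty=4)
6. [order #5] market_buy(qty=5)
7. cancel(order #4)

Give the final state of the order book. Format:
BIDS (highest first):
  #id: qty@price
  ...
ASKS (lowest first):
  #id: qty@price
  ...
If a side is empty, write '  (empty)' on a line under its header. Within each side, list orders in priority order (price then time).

After op 1 [order #1] limit_sell(price=105, qty=9): fills=none; bids=[-] asks=[#1:9@105]
After op 2 cancel(order #1): fills=none; bids=[-] asks=[-]
After op 3 [order #2] market_sell(qty=8): fills=none; bids=[-] asks=[-]
After op 4 [order #3] limit_sell(price=99, qty=6): fills=none; bids=[-] asks=[#3:6@99]
After op 5 [order #4] limit_sell(price=95, qty=4): fills=none; bids=[-] asks=[#4:4@95 #3:6@99]
After op 6 [order #5] market_buy(qty=5): fills=#5x#4:4@95 #5x#3:1@99; bids=[-] asks=[#3:5@99]
After op 7 cancel(order #4): fills=none; bids=[-] asks=[#3:5@99]

Answer: BIDS (highest first):
  (empty)
ASKS (lowest first):
  #3: 5@99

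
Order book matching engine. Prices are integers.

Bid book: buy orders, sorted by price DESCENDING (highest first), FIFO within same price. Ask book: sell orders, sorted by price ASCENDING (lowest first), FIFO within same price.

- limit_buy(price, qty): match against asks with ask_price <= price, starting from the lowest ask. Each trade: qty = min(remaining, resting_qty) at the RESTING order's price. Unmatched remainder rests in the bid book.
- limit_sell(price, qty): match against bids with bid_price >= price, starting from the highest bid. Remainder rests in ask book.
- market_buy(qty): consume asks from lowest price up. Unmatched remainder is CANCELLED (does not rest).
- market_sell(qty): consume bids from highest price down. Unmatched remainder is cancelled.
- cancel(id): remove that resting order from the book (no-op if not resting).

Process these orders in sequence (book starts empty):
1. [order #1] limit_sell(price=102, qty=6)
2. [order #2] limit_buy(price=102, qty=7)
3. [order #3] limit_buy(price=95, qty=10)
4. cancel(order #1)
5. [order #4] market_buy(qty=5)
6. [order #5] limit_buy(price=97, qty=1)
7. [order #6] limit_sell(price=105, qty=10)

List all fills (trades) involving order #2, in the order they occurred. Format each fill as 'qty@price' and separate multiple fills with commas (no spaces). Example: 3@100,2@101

Answer: 6@102

Derivation:
After op 1 [order #1] limit_sell(price=102, qty=6): fills=none; bids=[-] asks=[#1:6@102]
After op 2 [order #2] limit_buy(price=102, qty=7): fills=#2x#1:6@102; bids=[#2:1@102] asks=[-]
After op 3 [order #3] limit_buy(price=95, qty=10): fills=none; bids=[#2:1@102 #3:10@95] asks=[-]
After op 4 cancel(order #1): fills=none; bids=[#2:1@102 #3:10@95] asks=[-]
After op 5 [order #4] market_buy(qty=5): fills=none; bids=[#2:1@102 #3:10@95] asks=[-]
After op 6 [order #5] limit_buy(price=97, qty=1): fills=none; bids=[#2:1@102 #5:1@97 #3:10@95] asks=[-]
After op 7 [order #6] limit_sell(price=105, qty=10): fills=none; bids=[#2:1@102 #5:1@97 #3:10@95] asks=[#6:10@105]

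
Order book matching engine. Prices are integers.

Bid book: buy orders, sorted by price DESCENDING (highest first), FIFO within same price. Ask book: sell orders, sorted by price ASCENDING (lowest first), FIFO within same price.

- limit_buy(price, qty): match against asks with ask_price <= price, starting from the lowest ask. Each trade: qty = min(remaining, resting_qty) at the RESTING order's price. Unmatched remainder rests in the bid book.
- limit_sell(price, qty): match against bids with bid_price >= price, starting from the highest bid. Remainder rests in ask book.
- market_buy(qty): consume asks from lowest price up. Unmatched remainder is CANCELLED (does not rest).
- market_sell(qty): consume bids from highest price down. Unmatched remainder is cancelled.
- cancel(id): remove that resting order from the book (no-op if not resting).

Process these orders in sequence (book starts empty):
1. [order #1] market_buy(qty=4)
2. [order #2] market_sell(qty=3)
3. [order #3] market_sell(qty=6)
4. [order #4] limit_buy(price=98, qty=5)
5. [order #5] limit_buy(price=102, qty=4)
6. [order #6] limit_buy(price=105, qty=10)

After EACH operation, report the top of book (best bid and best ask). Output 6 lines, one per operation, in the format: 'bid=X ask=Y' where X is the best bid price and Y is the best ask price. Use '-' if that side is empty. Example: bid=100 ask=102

Answer: bid=- ask=-
bid=- ask=-
bid=- ask=-
bid=98 ask=-
bid=102 ask=-
bid=105 ask=-

Derivation:
After op 1 [order #1] market_buy(qty=4): fills=none; bids=[-] asks=[-]
After op 2 [order #2] market_sell(qty=3): fills=none; bids=[-] asks=[-]
After op 3 [order #3] market_sell(qty=6): fills=none; bids=[-] asks=[-]
After op 4 [order #4] limit_buy(price=98, qty=5): fills=none; bids=[#4:5@98] asks=[-]
After op 5 [order #5] limit_buy(price=102, qty=4): fills=none; bids=[#5:4@102 #4:5@98] asks=[-]
After op 6 [order #6] limit_buy(price=105, qty=10): fills=none; bids=[#6:10@105 #5:4@102 #4:5@98] asks=[-]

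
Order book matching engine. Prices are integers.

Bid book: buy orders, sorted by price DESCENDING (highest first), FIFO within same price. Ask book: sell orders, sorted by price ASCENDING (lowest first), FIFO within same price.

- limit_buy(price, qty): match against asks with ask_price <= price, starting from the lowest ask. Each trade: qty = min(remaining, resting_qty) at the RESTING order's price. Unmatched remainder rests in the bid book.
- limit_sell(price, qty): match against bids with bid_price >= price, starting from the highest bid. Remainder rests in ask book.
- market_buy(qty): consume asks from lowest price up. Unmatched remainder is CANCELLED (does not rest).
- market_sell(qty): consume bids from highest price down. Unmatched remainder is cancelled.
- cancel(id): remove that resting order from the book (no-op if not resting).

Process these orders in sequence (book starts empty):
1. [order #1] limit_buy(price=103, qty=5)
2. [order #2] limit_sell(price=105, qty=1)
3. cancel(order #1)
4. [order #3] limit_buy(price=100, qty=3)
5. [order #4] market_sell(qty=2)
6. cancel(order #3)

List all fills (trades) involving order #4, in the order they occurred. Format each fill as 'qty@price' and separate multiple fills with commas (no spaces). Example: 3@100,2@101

Answer: 2@100

Derivation:
After op 1 [order #1] limit_buy(price=103, qty=5): fills=none; bids=[#1:5@103] asks=[-]
After op 2 [order #2] limit_sell(price=105, qty=1): fills=none; bids=[#1:5@103] asks=[#2:1@105]
After op 3 cancel(order #1): fills=none; bids=[-] asks=[#2:1@105]
After op 4 [order #3] limit_buy(price=100, qty=3): fills=none; bids=[#3:3@100] asks=[#2:1@105]
After op 5 [order #4] market_sell(qty=2): fills=#3x#4:2@100; bids=[#3:1@100] asks=[#2:1@105]
After op 6 cancel(order #3): fills=none; bids=[-] asks=[#2:1@105]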